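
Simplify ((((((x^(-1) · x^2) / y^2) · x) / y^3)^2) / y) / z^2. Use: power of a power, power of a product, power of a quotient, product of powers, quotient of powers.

x^4y^(-11)z^(-2)

((((((x^(-1) · x^2) / y^2) · x) / y^3)^2) / y) / z^2
= ((((((x^(-1) · x^2) / y^2) · x)^2) / ((y^3)^2)) / y) / z^2    [power of a quotient]
= ((((((x^(-1) · x^2) / y^2)^2) · (x^2)) / ((y^3)^2)) / y) / z^2    [power of a product]
= ((((((x^(-1) · x^2)^2) / ((y^2)^2)) · (x^2)) / ((y^3)^2)) / y) / z^2    [power of a quotient]
= (((((((x^(-1))^2) · ((x^2)^2)) / ((y^2)^2)) · (x^2)) / ((y^3)^2)) / y) / z^2    [power of a product]
= (((((x^(-2) · ((x^2)^2)) / ((y^2)^2)) · (x^2)) / ((y^3)^2)) / y) / z^2    [power of a power]
= (((((x^(-2) · x^4) / ((y^2)^2)) · (x^2)) / ((y^3)^2)) / y) / z^2    [power of a power]
= ((((x^2 / ((y^2)^2)) · (x^2)) / ((y^3)^2)) / y) / z^2    [product of powers]
= ((((x^2 / y^4) · (x^2)) / ((y^3)^2)) / y) / z^2    [power of a power]
= ((((x^2 / y^4) · x^2) / y^6) / y) / z^2    [power of a power]
= x^4y^(-11)z^(-2)    [quotient of powers; product of powers]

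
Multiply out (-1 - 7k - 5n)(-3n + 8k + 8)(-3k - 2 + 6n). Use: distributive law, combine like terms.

(-1 - 7k - 5n)(-3n + 8k + 8)(-3k - 2 + 6n)
= (3n - 8k - 8 + 21kn - 56k^2 - 56k + 15n^2 - 40kn - 40n)(-3k - 2 + 6n)    [distributive law]
= (-37n - 64k - 8 - 19kn - 56k^2 + 15n^2)(-3k - 2 + 6n)    [combine like terms]
= 111kn + 74n - 222n^2 + 192k^2 + 128k - 384kn + 24k + 16 - 48n + 57k^2n + 38kn - 114kn^2 + 168k^3 + 112k^2 - 336k^2n - 45kn^2 - 30n^2 + 90n^3    [distributive law]
= -235kn + 26n - 252n^2 + 304k^2 + 152k + 16 - 279k^2n - 159kn^2 + 168k^3 + 90n^3    [combine like terms]

-235kn + 26n - 252n^2 + 304k^2 + 152k + 16 - 279k^2n - 159kn^2 + 168k^3 + 90n^3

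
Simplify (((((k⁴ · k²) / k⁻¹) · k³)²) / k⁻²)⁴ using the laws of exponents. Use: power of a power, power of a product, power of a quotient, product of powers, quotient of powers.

(((((k⁴ · k²) / k⁻¹) · k³)²) / k⁻²)⁴
= (((((k⁴ · k²) / k⁻¹) · k³)²)⁴) / ((k⁻²)⁴)    [power of a quotient]
= ((((k⁴ · k²) / k⁻¹) · k³)⁸) / ((k⁻²)⁴)    [power of a power]
= ((((k⁴ · k²) / k⁻¹)⁸) · ((k³)⁸)) / ((k⁻²)⁴)    [power of a product]
= ((((k⁴ · k²)⁸) / ((k⁻¹)⁸)) · ((k³)⁸)) / ((k⁻²)⁴)    [power of a quotient]
= (((((k⁴)⁸) · ((k²)⁸)) / ((k⁻¹)⁸)) · ((k³)⁸)) / ((k⁻²)⁴)    [power of a product]
= (((k³² · ((k²)⁸)) / ((k⁻¹)⁸)) · ((k³)⁸)) / ((k⁻²)⁴)    [power of a power]
= (((k³² · k¹⁶) / ((k⁻¹)⁸)) · ((k³)⁸)) / ((k⁻²)⁴)    [power of a power]
= ((k⁴⁸ / ((k⁻¹)⁸)) · ((k³)⁸)) / ((k⁻²)⁴)    [product of powers]
= ((k⁴⁸ / k⁻⁸) · ((k³)⁸)) / ((k⁻²)⁴)    [power of a power]
= (k⁵⁶ · ((k³)⁸)) / ((k⁻²)⁴)    [quotient of powers]
= (k⁵⁶ · k²⁴) / ((k⁻²)⁴)    [power of a power]
= k⁸⁰ / ((k⁻²)⁴)    [product of powers]
= k⁸⁰ / k⁻⁸    [power of a power]
= k⁸⁸    [quotient of powers]

k⁸⁸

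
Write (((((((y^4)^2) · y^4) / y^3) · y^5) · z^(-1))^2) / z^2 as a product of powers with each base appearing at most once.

y^28z^(-4)

(((((((y^4)^2) · y^4) / y^3) · y^5) · z^(-1))^2) / z^2
= (((((((y^4)^2) · y^4) / y^3) · y^5)^2) · ((z^(-1))^2)) / z^2    [power of a product]
= (((((((y^4)^2) · y^4) / y^3)^2) · ((y^5)^2)) · ((z^(-1))^2)) / z^2    [power of a product]
= (((((((y^4)^2) · y^4)^2) / ((y^3)^2)) · ((y^5)^2)) · ((z^(-1))^2)) / z^2    [power of a quotient]
= (((((((y^4)^2)^2) · ((y^4)^2)) / ((y^3)^2)) · ((y^5)^2)) · ((z^(-1))^2)) / z^2    [power of a product]
= ((((((y^4)^4) · ((y^4)^2)) / ((y^3)^2)) · ((y^5)^2)) · ((z^(-1))^2)) / z^2    [power of a power]
= ((((y^16 · ((y^4)^2)) / ((y^3)^2)) · ((y^5)^2)) · ((z^(-1))^2)) / z^2    [power of a power]
= ((((y^16 · y^8) / ((y^3)^2)) · ((y^5)^2)) · ((z^(-1))^2)) / z^2    [power of a power]
= (((y^24 / ((y^3)^2)) · ((y^5)^2)) · ((z^(-1))^2)) / z^2    [product of powers]
= (((y^24 / y^6) · ((y^5)^2)) · ((z^(-1))^2)) / z^2    [power of a power]
= ((y^18 · ((y^5)^2)) · ((z^(-1))^2)) / z^2    [quotient of powers]
= ((y^18 · y^10) · ((z^(-1))^2)) / z^2    [power of a power]
= (y^28 · ((z^(-1))^2)) / z^2    [product of powers]
= (y^28 · z^(-2)) / z^2    [power of a power]
= y^28z^(-4)    [quotient of powers]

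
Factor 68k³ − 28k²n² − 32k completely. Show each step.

4k(17k² − 7kn² − 8)

68k³ − 28k²n² − 32k
= 4(17k³ − 7k²n² − 8k)    [factor out 4]
= 4k(17k² − 7kn² − 8)    [factor out k]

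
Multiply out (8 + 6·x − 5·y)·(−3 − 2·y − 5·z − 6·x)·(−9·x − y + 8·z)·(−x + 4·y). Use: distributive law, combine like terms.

(8 + 6·x − 5·y)·(−3 − 2·y − 5·z − 6·x)·(−9·x − y + 8·z)·(−x + 4·y)
= (−24 − 16·y − 40·z − 48·x − 18·x − 12·x·y − 30·x·z − 36·x^2 + 15·y + 10·y^2 + 25·y·z + 30·x·y)·(−9·x − y + 8·z)·(−x + 4·y)    [distributive law]
= (−24 − y − 40·z − 66·x + 18·x·y − 30·x·z − 36·x^2 + 10·y^2 + 25·y·z)·(−9·x − y + 8·z)·(−x + 4·y)    [combine like terms]
= (216·x + 24·y − 192·z + 9·x·y + y^2 − 8·y·z + 360·x·z + 40·y·z − 320·z^2 + 594·x^2 + 66·x·y − 528·x·z − 162·x^2·y − 18·x·y^2 + 144·x·y·z + 270·x^2·z + 30·x·y·z − 240·x·z^2 + 324·x^3 + 36·x^2·y − 288·x^2·z − 90·x·y^2 − 10·y^3 + 80·y^2·z − 225·x·y·z − 25·y^2·z + 200·y·z^2)·(−x + 4·y)    [distributive law]
= (216·x + 24·y − 192·z + 75·x·y + y^2 + 32·y·z − 168·x·z − 320·z^2 + 594·x^2 − 126·x^2·y − 108·x·y^2 − 51·x·y·z − 18·x^2·z − 240·x·z^2 + 324·x^3 − 10·y^3 + 55·y^2·z + 200·y·z^2)·(−x + 4·y)    [combine like terms]
= −216·x^2 + 864·x·y − 24·x·y + 96·y^2 + 192·x·z − 768·y·z − 75·x^2·y + 300·x·y^2 − x·y^2 + 4·y^3 − 32·x·y·z + 128·y^2·z + 168·x^2·z − 672·x·y·z + 320·x·z^2 − 1280·y·z^2 − 594·x^3 + 2376·x^2·y + 126·x^3·y − 504·x^2·y^2 + 108·x^2·y^2 − 432·x·y^3 + 51·x^2·y·z − 204·x·y^2·z + 18·x^3·z − 72·x^2·y·z + 240·x^2·z^2 − 960·x·y·z^2 − 324·x^4 + 1296·x^3·y + 10·x·y^3 − 40·y^4 − 55·x·y^2·z + 220·y^3·z − 200·x·y·z^2 + 800·y^2·z^2    [distributive law]
= −216·x^2 + 840·x·y + 96·y^2 + 192·x·z − 768·y·z + 2301·x^2·y + 299·x·y^2 + 4·y^3 − 704·x·y·z + 128·y^2·z + 168·x^2·z + 320·x·z^2 − 1280·y·z^2 − 594·x^3 + 1422·x^3·y − 396·x^2·y^2 − 422·x·y^3 − 21·x^2·y·z − 259·x·y^2·z + 18·x^3·z + 240·x^2·z^2 − 1160·x·y·z^2 − 324·x^4 − 40·y^4 + 220·y^3·z + 800·y^2·z^2    [combine like terms]

−216·x^2 + 840·x·y + 96·y^2 + 192·x·z − 768·y·z + 2301·x^2·y + 299·x·y^2 + 4·y^3 − 704·x·y·z + 128·y^2·z + 168·x^2·z + 320·x·z^2 − 1280·y·z^2 − 594·x^3 + 1422·x^3·y − 396·x^2·y^2 − 422·x·y^3 − 21·x^2·y·z − 259·x·y^2·z + 18·x^3·z + 240·x^2·z^2 − 1160·x·y·z^2 − 324·x^4 − 40·y^4 + 220·y^3·z + 800·y^2·z^2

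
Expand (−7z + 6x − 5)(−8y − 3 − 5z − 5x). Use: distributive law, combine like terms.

(−7z + 6x − 5)(−8y − 3 − 5z − 5x)
= 56yz + 21z + 35z^2 + 35xz − 48xy − 18x − 30xz − 30x^2 + 40y + 15 + 25z + 25x    [distributive law]
= 56yz + 46z + 35z^2 + 5xz − 48xy + 7x − 30x^2 + 40y + 15    [combine like terms]

56yz + 46z + 35z^2 + 5xz − 48xy + 7x − 30x^2 + 40y + 15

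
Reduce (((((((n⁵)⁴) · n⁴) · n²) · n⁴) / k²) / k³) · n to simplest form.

k⁻⁵n³¹

(((((((n⁵)⁴) · n⁴) · n²) · n⁴) / k²) / k³) · n
= (((((n²⁰ · n⁴) · n²) · n⁴) / k²) / k³) · n    [power of a power]
= ((((n²⁴ · n²) · n⁴) / k²) / k³) · n    [product of powers]
= (((n²⁶ · n⁴) / k²) / k³) · n    [product of powers]
= ((n³⁰ / k²) / k³) · n    [product of powers]
= k⁻⁵n³¹    [quotient of powers; product of powers]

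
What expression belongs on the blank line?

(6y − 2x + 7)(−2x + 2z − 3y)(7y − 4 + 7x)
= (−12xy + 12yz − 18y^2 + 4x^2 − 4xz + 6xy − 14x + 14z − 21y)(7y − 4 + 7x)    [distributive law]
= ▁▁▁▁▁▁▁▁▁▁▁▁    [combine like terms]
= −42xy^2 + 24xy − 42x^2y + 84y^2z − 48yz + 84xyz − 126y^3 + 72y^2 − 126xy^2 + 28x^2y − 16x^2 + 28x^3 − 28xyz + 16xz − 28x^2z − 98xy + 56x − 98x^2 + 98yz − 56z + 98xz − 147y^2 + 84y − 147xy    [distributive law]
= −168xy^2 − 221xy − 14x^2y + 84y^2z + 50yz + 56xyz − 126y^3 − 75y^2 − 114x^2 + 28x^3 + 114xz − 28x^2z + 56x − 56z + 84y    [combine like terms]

By combine like terms:

(−6xy + 12yz − 18y^2 + 4x^2 − 4xz − 14x + 14z − 21y)(7y − 4 + 7x)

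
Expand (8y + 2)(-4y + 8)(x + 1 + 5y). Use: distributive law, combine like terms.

-32xy² + 248y² - 160y³ + 56xy + 136y + 16x + 16

(8y + 2)(-4y + 8)(x + 1 + 5y)
= (-32y² + 64y - 8y + 16)(x + 1 + 5y)    [distributive law]
= (-32y² + 56y + 16)(x + 1 + 5y)    [combine like terms]
= -32xy² - 32y² - 160y³ + 56xy + 56y + 280y² + 16x + 16 + 80y    [distributive law]
= -32xy² + 248y² - 160y³ + 56xy + 136y + 16x + 16    [combine like terms]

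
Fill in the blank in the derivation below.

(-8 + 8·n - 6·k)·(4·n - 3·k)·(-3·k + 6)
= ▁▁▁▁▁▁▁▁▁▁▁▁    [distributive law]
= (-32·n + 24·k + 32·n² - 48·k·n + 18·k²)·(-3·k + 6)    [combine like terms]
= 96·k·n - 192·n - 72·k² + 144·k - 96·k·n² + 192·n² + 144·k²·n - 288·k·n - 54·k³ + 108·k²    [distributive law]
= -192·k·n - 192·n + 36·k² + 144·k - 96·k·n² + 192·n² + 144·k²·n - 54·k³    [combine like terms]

By distributive law:

(-32·n + 24·k + 32·n² - 24·k·n - 24·k·n + 18·k²)·(-3·k + 6)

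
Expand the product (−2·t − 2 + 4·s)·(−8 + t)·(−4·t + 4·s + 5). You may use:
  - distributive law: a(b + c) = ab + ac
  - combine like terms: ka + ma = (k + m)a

(−2·t − 2 + 4·s)·(−8 + t)·(−4·t + 4·s + 5)
= (16·t − 2·t^2 + 16 − 2·t − 32·s + 4·s·t)·(−4·t + 4·s + 5)    [distributive law]
= (14·t − 2·t^2 + 16 − 32·s + 4·s·t)·(−4·t + 4·s + 5)    [combine like terms]
= −56·t^2 + 56·s·t + 70·t + 8·t^3 − 8·s·t^2 − 10·t^2 − 64·t + 64·s + 80 + 128·s·t − 128·s^2 − 160·s − 16·s·t^2 + 16·s^2·t + 20·s·t    [distributive law]
= −66·t^2 + 204·s·t + 6·t + 8·t^3 − 24·s·t^2 − 96·s + 80 − 128·s^2 + 16·s^2·t    [combine like terms]

−66·t^2 + 204·s·t + 6·t + 8·t^3 − 24·s·t^2 − 96·s + 80 − 128·s^2 + 16·s^2·t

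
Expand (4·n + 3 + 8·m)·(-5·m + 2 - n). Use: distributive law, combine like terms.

-28·m·n + 5·n - 4·n² + m + 6 - 40·m²

(4·n + 3 + 8·m)·(-5·m + 2 - n)
= -20·m·n + 8·n - 4·n² - 15·m + 6 - 3·n - 40·m² + 16·m - 8·m·n    [distributive law]
= -28·m·n + 5·n - 4·n² + m + 6 - 40·m²    [combine like terms]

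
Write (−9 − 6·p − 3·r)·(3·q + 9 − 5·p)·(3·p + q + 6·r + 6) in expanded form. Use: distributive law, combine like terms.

(−9 − 6·p − 3·r)·(3·q + 9 − 5·p)·(3·p + q + 6·r + 6)
= (−27·q − 81 + 45·p − 18·p·q − 54·p + 30·p^2 − 9·q·r − 27·r + 15·p·r)·(3·p + q + 6·r + 6)    [distributive law]
= (−27·q − 81 − 9·p − 18·p·q + 30·p^2 − 9·q·r − 27·r + 15·p·r)·(3·p + q + 6·r + 6)    [combine like terms]
= −81·p·q − 27·q^2 − 162·q·r − 162·q − 243·p − 81·q − 486·r − 486 − 27·p^2 − 9·p·q − 54·p·r − 54·p − 54·p^2·q − 18·p·q^2 − 108·p·q·r − 108·p·q + 90·p^3 + 30·p^2·q + 180·p^2·r + 180·p^2 − 27·p·q·r − 9·q^2·r − 54·q·r^2 − 54·q·r − 81·p·r − 27·q·r − 162·r^2 − 162·r + 45·p^2·r + 15·p·q·r + 90·p·r^2 + 90·p·r    [distributive law]
= −198·p·q − 27·q^2 − 243·q·r − 243·q − 297·p − 648·r − 486 + 153·p^2 − 45·p·r − 24·p^2·q − 18·p·q^2 − 120·p·q·r + 90·p^3 + 225·p^2·r − 9·q^2·r − 54·q·r^2 − 162·r^2 + 90·p·r^2    [combine like terms]

−198·p·q − 27·q^2 − 243·q·r − 243·q − 297·p − 648·r − 486 + 153·p^2 − 45·p·r − 24·p^2·q − 18·p·q^2 − 120·p·q·r + 90·p^3 + 225·p^2·r − 9·q^2·r − 54·q·r^2 − 162·r^2 + 90·p·r^2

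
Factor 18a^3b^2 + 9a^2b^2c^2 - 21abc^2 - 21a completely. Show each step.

3a(6a^2b^2 + 3ab^2c^2 - 7bc^2 - 7)

18a^3b^2 + 9a^2b^2c^2 - 21abc^2 - 21a
= 3(6a^3b^2 + 3a^2b^2c^2 - 7abc^2 - 7a)    [factor out 3]
= 3a(6a^2b^2 + 3ab^2c^2 - 7bc^2 - 7)    [factor out a]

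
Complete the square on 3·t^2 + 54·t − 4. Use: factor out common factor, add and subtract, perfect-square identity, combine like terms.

3·t^2 + 54·t − 4
= 3(t^2 + 18·t) − 4    [factor out 3 from the t-terms]
= 3(t^2 + 18·t + 81 − 81) − 4    [add and subtract 81 inside the bracket]
= 3(t + 9)^2 − 243 − 4    [perfect-square identity]
= 3(t + 9)^2 − 247    [combine constants]

3(t + 9)^2 − 247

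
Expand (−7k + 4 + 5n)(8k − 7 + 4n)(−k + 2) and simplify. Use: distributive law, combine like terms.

56k³ − 193k² + 190k − 12k²n + 43kn − 56 − 38n − 20kn² + 40n²

(−7k + 4 + 5n)(8k − 7 + 4n)(−k + 2)
= (−56k² + 49k − 28kn + 32k − 28 + 16n + 40kn − 35n + 20n²)(−k + 2)    [distributive law]
= (−56k² + 81k + 12kn − 28 − 19n + 20n²)(−k + 2)    [combine like terms]
= 56k³ − 112k² − 81k² + 162k − 12k²n + 24kn + 28k − 56 + 19kn − 38n − 20kn² + 40n²    [distributive law]
= 56k³ − 193k² + 190k − 12k²n + 43kn − 56 − 38n − 20kn² + 40n²    [combine like terms]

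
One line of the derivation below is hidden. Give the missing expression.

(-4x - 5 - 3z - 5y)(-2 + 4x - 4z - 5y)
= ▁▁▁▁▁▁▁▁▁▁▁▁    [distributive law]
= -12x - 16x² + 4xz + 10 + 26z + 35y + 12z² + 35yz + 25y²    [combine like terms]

By distributive law:

8x - 16x² + 16xz + 20xy + 10 - 20x + 20z + 25y + 6z - 12xz + 12z² + 15yz + 10y - 20xy + 20yz + 25y²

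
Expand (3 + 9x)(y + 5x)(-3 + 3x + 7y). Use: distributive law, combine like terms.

(3 + 9x)(y + 5x)(-3 + 3x + 7y)
= (3y + 15x + 9xy + 45x²)(-3 + 3x + 7y)    [distributive law]
= -9y + 9xy + 21y² - 45x + 45x² + 105xy - 27xy + 27x²y + 63xy² - 135x² + 135x³ + 315x²y    [distributive law]
= -9y + 87xy + 21y² - 45x - 90x² + 342x²y + 63xy² + 135x³    [combine like terms]

-9y + 87xy + 21y² - 45x - 90x² + 342x²y + 63xy² + 135x³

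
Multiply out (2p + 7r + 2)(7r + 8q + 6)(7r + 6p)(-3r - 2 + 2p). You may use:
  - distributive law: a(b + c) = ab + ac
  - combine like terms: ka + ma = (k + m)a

(2p + 7r + 2)(7r + 8q + 6)(7r + 6p)(-3r - 2 + 2p)
= (14pr + 16pq + 12p + 49r^2 + 56qr + 42r + 14r + 16q + 12)(7r + 6p)(-3r - 2 + 2p)    [distributive law]
= (14pr + 16pq + 12p + 49r^2 + 56qr + 56r + 16q + 12)(7r + 6p)(-3r - 2 + 2p)    [combine like terms]
= (98pr^2 + 84p^2r + 112pqr + 96p^2q + 84pr + 72p^2 + 343r^3 + 294pr^2 + 392qr^2 + 336pqr + 392r^2 + 336pr + 112qr + 96pq + 84r + 72p)(-3r - 2 + 2p)    [distributive law]
= (392pr^2 + 84p^2r + 448pqr + 96p^2q + 420pr + 72p^2 + 343r^3 + 392qr^2 + 392r^2 + 112qr + 96pq + 84r + 72p)(-3r - 2 + 2p)    [combine like terms]
= -1176pr^3 - 784pr^2 + 784p^2r^2 - 252p^2r^2 - 168p^2r + 168p^3r - 1344pqr^2 - 896pqr + 896p^2qr - 288p^2qr - 192p^2q + 192p^3q - 1260pr^2 - 840pr + 840p^2r - 216p^2r - 144p^2 + 144p^3 - 1029r^4 - 686r^3 + 686pr^3 - 1176qr^3 - 784qr^2 + 784pqr^2 - 1176r^3 - 784r^2 + 784pr^2 - 336qr^2 - 224qr + 224pqr - 288pqr - 192pq + 192p^2q - 252r^2 - 168r + 168pr - 216pr - 144p + 144p^2    [distributive law]
= -490pr^3 - 1260pr^2 + 532p^2r^2 + 456p^2r + 168p^3r - 560pqr^2 - 960pqr + 608p^2qr + 192p^3q - 888pr + 144p^3 - 1029r^4 - 1862r^3 - 1176qr^3 - 1120qr^2 - 1036r^2 - 224qr - 192pq - 168r - 144p    [combine like terms]

-490pr^3 - 1260pr^2 + 532p^2r^2 + 456p^2r + 168p^3r - 560pqr^2 - 960pqr + 608p^2qr + 192p^3q - 888pr + 144p^3 - 1029r^4 - 1862r^3 - 1176qr^3 - 1120qr^2 - 1036r^2 - 224qr - 192pq - 168r - 144p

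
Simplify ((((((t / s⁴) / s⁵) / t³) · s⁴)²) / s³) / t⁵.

s⁻¹³·t⁻⁹

((((((t / s⁴) / s⁵) / t³) · s⁴)²) / s³) / t⁵
= ((((((t / s⁴) / s⁵) / t³)²) · ((s⁴)²)) / s³) / t⁵    [power of a product]
= ((((((t / s⁴) / s⁵)²) / ((t³)²)) · ((s⁴)²)) / s³) / t⁵    [power of a quotient]
= ((((((t / s⁴)²) / ((s⁵)²)) / ((t³)²)) · ((s⁴)²)) / s³) / t⁵    [power of a quotient]
= ((((((t²) / ((s⁴)²)) / ((s⁵)²)) / ((t³)²)) · ((s⁴)²)) / s³) / t⁵    [power of a quotient]
= (((((t² / s⁸) / ((s⁵)²)) / ((t³)²)) · ((s⁴)²)) / s³) / t⁵    [power of a power]
= (((((t² / s⁸) / s¹⁰) / ((t³)²)) · ((s⁴)²)) / s³) / t⁵    [power of a power]
= (((((t² / s⁸) / s¹⁰) / t⁶) · ((s⁴)²)) / s³) / t⁵    [power of a power]
= (((((t² / s⁸) / s¹⁰) / t⁶) · s⁸) / s³) / t⁵    [power of a power]
= s⁻¹³·t⁻⁹    [quotient of powers; product of powers]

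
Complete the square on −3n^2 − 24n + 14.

−3n^2 − 24n + 14
= −3(n^2 + 8n) + 14    [factor out -3 from the n-terms]
= −3(n^2 + 8n + 16 − 16) + 14    [add and subtract 16 inside the bracket]
= −3(n + 4)^2 + 48 + 14    [perfect-square identity]
= −3(n + 4)^2 + 62    [combine constants]

−3(n + 4)^2 + 62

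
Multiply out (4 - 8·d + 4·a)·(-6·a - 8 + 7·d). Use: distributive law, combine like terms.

-56·a - 32 + 92·d + 76·a·d - 56·d² - 24·a²

(4 - 8·d + 4·a)·(-6·a - 8 + 7·d)
= -24·a - 32 + 28·d + 48·a·d + 64·d - 56·d² - 24·a² - 32·a + 28·a·d    [distributive law]
= -56·a - 32 + 92·d + 76·a·d - 56·d² - 24·a²    [combine like terms]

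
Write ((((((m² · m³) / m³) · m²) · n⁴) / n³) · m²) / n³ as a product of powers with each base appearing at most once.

((((((m² · m³) / m³) · m²) · n⁴) / n³) · m²) / n³
= (((((m⁵ / m³) · m²) · n⁴) / n³) · m²) / n³    [product of powers]
= ((((m² · m²) · n⁴) / n³) · m²) / n³    [quotient of powers]
= (((m⁴ · n⁴) / n³) · m²) / n³    [product of powers]
= m⁶n⁻²    [quotient of powers; product of powers]

m⁶n⁻²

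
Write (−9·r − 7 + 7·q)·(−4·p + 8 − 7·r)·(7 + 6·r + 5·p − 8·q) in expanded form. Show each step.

(−9·r − 7 + 7·q)·(−4·p + 8 − 7·r)·(7 + 6·r + 5·p − 8·q)
= (36·p·r − 72·r + 63·r² + 28·p − 56 + 49·r − 28·p·q + 56·q − 49·q·r)·(7 + 6·r + 5·p − 8·q)    [distributive law]
= (36·p·r − 23·r + 63·r² + 28·p − 56 − 28·p·q + 56·q − 49·q·r)·(7 + 6·r + 5·p − 8·q)    [combine like terms]
= 252·p·r + 216·p·r² + 180·p²·r − 288·p·q·r − 161·r − 138·r² − 115·p·r + 184·q·r + 441·r² + 378·r³ + 315·p·r² − 504·q·r² + 196·p + 168·p·r + 140·p² − 224·p·q − 392 − 336·r − 280·p + 448·q − 196·p·q − 168·p·q·r − 140·p²·q + 224·p·q² + 392·q + 336·q·r + 280·p·q − 448·q² − 343·q·r − 294·q·r² − 245·p·q·r + 392·q²·r    [distributive law]
= 305·p·r + 531·p·r² + 180·p²·r − 701·p·q·r − 497·r + 303·r² + 177·q·r + 378·r³ − 798·q·r² − 84·p + 140·p² − 140·p·q − 392 + 840·q − 140·p²·q + 224·p·q² − 448·q² + 392·q²·r    [combine like terms]

305·p·r + 531·p·r² + 180·p²·r − 701·p·q·r − 497·r + 303·r² + 177·q·r + 378·r³ − 798·q·r² − 84·p + 140·p² − 140·p·q − 392 + 840·q − 140·p²·q + 224·p·q² − 448·q² + 392·q²·r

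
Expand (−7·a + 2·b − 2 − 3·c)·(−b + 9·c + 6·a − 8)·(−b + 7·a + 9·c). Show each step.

(−7·a + 2·b − 2 − 3·c)·(−b + 9·c + 6·a − 8)·(−b + 7·a + 9·c)
= (7·a·b − 63·a·c − 42·a^2 + 56·a − 2·b^2 + 18·b·c + 12·a·b − 16·b + 2·b − 18·c − 12·a + 16 + 3·b·c − 27·c^2 − 18·a·c + 24·c)·(−b + 7·a + 9·c)    [distributive law]
= (19·a·b − 81·a·c − 42·a^2 + 44·a − 2·b^2 + 21·b·c − 14·b + 6·c + 16 − 27·c^2)·(−b + 7·a + 9·c)    [combine like terms]
= −19·a·b^2 + 133·a^2·b + 171·a·b·c + 81·a·b·c − 567·a^2·c − 729·a·c^2 + 42·a^2·b − 294·a^3 − 378·a^2·c − 44·a·b + 308·a^2 + 396·a·c + 2·b^3 − 14·a·b^2 − 18·b^2·c − 21·b^2·c + 147·a·b·c + 189·b·c^2 + 14·b^2 − 98·a·b − 126·b·c − 6·b·c + 42·a·c + 54·c^2 − 16·b + 112·a + 144·c + 27·b·c^2 − 189·a·c^2 − 243·c^3    [distributive law]
= −33·a·b^2 + 175·a^2·b + 399·a·b·c − 945·a^2·c − 918·a·c^2 − 294·a^3 − 142·a·b + 308·a^2 + 438·a·c + 2·b^3 − 39·b^2·c + 216·b·c^2 + 14·b^2 − 132·b·c + 54·c^2 − 16·b + 112·a + 144·c − 243·c^3    [combine like terms]

−33·a·b^2 + 175·a^2·b + 399·a·b·c − 945·a^2·c − 918·a·c^2 − 294·a^3 − 142·a·b + 308·a^2 + 438·a·c + 2·b^3 − 39·b^2·c + 216·b·c^2 + 14·b^2 − 132·b·c + 54·c^2 − 16·b + 112·a + 144·c − 243·c^3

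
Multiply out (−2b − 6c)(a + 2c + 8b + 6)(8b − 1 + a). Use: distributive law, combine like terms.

−32ab² − 10ab − 2a²b − 416b²c − 236bc − 100abc − 128b³ − 80b² + 12b − 30ac − 6a²c − 96bc² + 12c² − 12ac² + 36c

(−2b − 6c)(a + 2c + 8b + 6)(8b − 1 + a)
= (−2ab − 4bc − 16b² − 12b − 6ac − 12c² − 48bc − 36c)(8b − 1 + a)    [distributive law]
= (−2ab − 52bc − 16b² − 12b − 6ac − 12c² − 36c)(8b − 1 + a)    [combine like terms]
= −16ab² + 2ab − 2a²b − 416b²c + 52bc − 52abc − 128b³ + 16b² − 16ab² − 96b² + 12b − 12ab − 48abc + 6ac − 6a²c − 96bc² + 12c² − 12ac² − 288bc + 36c − 36ac    [distributive law]
= −32ab² − 10ab − 2a²b − 416b²c − 236bc − 100abc − 128b³ − 80b² + 12b − 30ac − 6a²c − 96bc² + 12c² − 12ac² + 36c    [combine like terms]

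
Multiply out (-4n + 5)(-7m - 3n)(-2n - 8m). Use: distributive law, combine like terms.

(-4n + 5)(-7m - 3n)(-2n - 8m)
= (28mn + 12n² - 35m - 15n)(-2n - 8m)    [distributive law]
= -56mn² - 224m²n - 24n³ - 96mn² + 70mn + 280m² + 30n² + 120mn    [distributive law]
= -152mn² - 224m²n - 24n³ + 190mn + 280m² + 30n²    [combine like terms]

-152mn² - 224m²n - 24n³ + 190mn + 280m² + 30n²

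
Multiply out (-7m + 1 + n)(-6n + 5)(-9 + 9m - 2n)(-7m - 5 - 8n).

2849m^2n - 1288mn + 2834mn^2 - 2646m^3n - 2058m^2n^2 + 1020mn^3 - 945m^2 - 1485m + 2205m^3 + 365n - 272n^2 - 508n^3 + 225 - 96n^4

(-7m + 1 + n)(-6n + 5)(-9 + 9m - 2n)(-7m - 5 - 8n)
= (42mn - 35m - 6n + 5 - 6n^2 + 5n)(-9 + 9m - 2n)(-7m - 5 - 8n)    [distributive law]
= (42mn - 35m - n + 5 - 6n^2)(-9 + 9m - 2n)(-7m - 5 - 8n)    [combine like terms]
= (-378mn + 378m^2n - 84mn^2 + 315m - 315m^2 + 70mn + 9n - 9mn + 2n^2 - 45 + 45m - 10n + 54n^2 - 54mn^2 + 12n^3)(-7m - 5 - 8n)    [distributive law]
= (-317mn + 378m^2n - 138mn^2 + 360m - 315m^2 - n + 56n^2 - 45 + 12n^3)(-7m - 5 - 8n)    [combine like terms]
= 2219m^2n + 1585mn + 2536mn^2 - 2646m^3n - 1890m^2n - 3024m^2n^2 + 966m^2n^2 + 690mn^2 + 1104mn^3 - 2520m^2 - 1800m - 2880mn + 2205m^3 + 1575m^2 + 2520m^2n + 7mn + 5n + 8n^2 - 392mn^2 - 280n^2 - 448n^3 + 315m + 225 + 360n - 84mn^3 - 60n^3 - 96n^4    [distributive law]
= 2849m^2n - 1288mn + 2834mn^2 - 2646m^3n - 2058m^2n^2 + 1020mn^3 - 945m^2 - 1485m + 2205m^3 + 365n - 272n^2 - 508n^3 + 225 - 96n^4    [combine like terms]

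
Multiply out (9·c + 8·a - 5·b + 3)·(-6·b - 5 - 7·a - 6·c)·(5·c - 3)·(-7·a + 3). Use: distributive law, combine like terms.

840·a·b·c² - 360·b·c² - 944·a·b·c + 321·b·c - 594·a·c² - 459·c² - 714·a·c + 342·c + 3885·a²·c² - 1036·a²·c + 1890·a·c³ - 810·c³ + 455·a²·b·c - 273·a²·b + 264·a·b - 777·a² + 234·a + 1960·a³·c - 1176·a³ - 1050·a·b²·c + 450·b²·c + 630·a·b² - 270·b² - 63·b + 135

(9·c + 8·a - 5·b + 3)·(-6·b - 5 - 7·a - 6·c)·(5·c - 3)·(-7·a + 3)
= (-54·b·c - 45·c - 63·a·c - 54·c² - 48·a·b - 40·a - 56·a² - 48·a·c + 30·b² + 25·b + 35·a·b + 30·b·c - 18·b - 15 - 21·a - 18·c)·(5·c - 3)·(-7·a + 3)    [distributive law]
= (-24·b·c - 63·c - 111·a·c - 54·c² - 13·a·b - 61·a - 56·a² + 30·b² + 7·b - 15)·(5·c - 3)·(-7·a + 3)    [combine like terms]
= (-120·b·c² + 72·b·c - 315·c² + 189·c - 555·a·c² + 333·a·c - 270·c³ + 162·c² - 65·a·b·c + 39·a·b - 305·a·c + 183·a - 280·a²·c + 168·a² + 150·b²·c - 90·b² + 35·b·c - 21·b - 75·c + 45)·(-7·a + 3)    [distributive law]
= (-120·b·c² + 107·b·c - 153·c² + 114·c - 555·a·c² + 28·a·c - 270·c³ - 65·a·b·c + 39·a·b + 183·a - 280·a²·c + 168·a² + 150·b²·c - 90·b² - 21·b + 45)·(-7·a + 3)    [combine like terms]
= 840·a·b·c² - 360·b·c² - 749·a·b·c + 321·b·c + 1071·a·c² - 459·c² - 798·a·c + 342·c + 3885·a²·c² - 1665·a·c² - 196·a²·c + 84·a·c + 1890·a·c³ - 810·c³ + 455·a²·b·c - 195·a·b·c - 273·a²·b + 117·a·b - 1281·a² + 549·a + 1960·a³·c - 840·a²·c - 1176·a³ + 504·a² - 1050·a·b²·c + 450·b²·c + 630·a·b² - 270·b² + 147·a·b - 63·b - 315·a + 135    [distributive law]
= 840·a·b·c² - 360·b·c² - 944·a·b·c + 321·b·c - 594·a·c² - 459·c² - 714·a·c + 342·c + 3885·a²·c² - 1036·a²·c + 1890·a·c³ - 810·c³ + 455·a²·b·c - 273·a²·b + 264·a·b - 777·a² + 234·a + 1960·a³·c - 1176·a³ - 1050·a·b²·c + 450·b²·c + 630·a·b² - 270·b² - 63·b + 135    [combine like terms]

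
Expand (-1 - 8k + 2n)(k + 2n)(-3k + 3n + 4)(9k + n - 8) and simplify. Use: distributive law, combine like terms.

(-1 - 8k + 2n)(k + 2n)(-3k + 3n + 4)(9k + n - 8)
= (-k - 2n - 8k^2 - 16kn + 2kn + 4n^2)(-3k + 3n + 4)(9k + n - 8)    [distributive law]
= (-k - 2n - 8k^2 - 14kn + 4n^2)(-3k + 3n + 4)(9k + n - 8)    [combine like terms]
= (3k^2 - 3kn - 4k + 6kn - 6n^2 - 8n + 24k^3 - 24k^2n - 32k^2 + 42k^2n - 42kn^2 - 56kn - 12kn^2 + 12n^3 + 16n^2)(9k + n - 8)    [distributive law]
= (-29k^2 - 53kn - 4k + 10n^2 - 8n + 24k^3 + 18k^2n - 54kn^2 + 12n^3)(9k + n - 8)    [combine like terms]
= -261k^3 - 29k^2n + 232k^2 - 477k^2n - 53kn^2 + 424kn - 36k^2 - 4kn + 32k + 90kn^2 + 10n^3 - 80n^2 - 72kn - 8n^2 + 64n + 216k^4 + 24k^3n - 192k^3 + 162k^3n + 18k^2n^2 - 144k^2n - 486k^2n^2 - 54kn^3 + 432kn^2 + 108kn^3 + 12n^4 - 96n^3    [distributive law]
= -453k^3 - 650k^2n + 196k^2 + 469kn^2 + 348kn + 32k - 86n^3 - 88n^2 + 64n + 216k^4 + 186k^3n - 468k^2n^2 + 54kn^3 + 12n^4    [combine like terms]

-453k^3 - 650k^2n + 196k^2 + 469kn^2 + 348kn + 32k - 86n^3 - 88n^2 + 64n + 216k^4 + 186k^3n - 468k^2n^2 + 54kn^3 + 12n^4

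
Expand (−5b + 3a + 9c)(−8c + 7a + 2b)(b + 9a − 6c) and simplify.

118b²c + 735abc − 420bc² − 119ab² − 240a²b − 10b³ + 225a²c − 882ac² + 189a³ + 432c³

(−5b + 3a + 9c)(−8c + 7a + 2b)(b + 9a − 6c)
= (40bc − 35ab − 10b² − 24ac + 21a² + 6ab − 72c² + 63ac + 18bc)(b + 9a − 6c)    [distributive law]
= (58bc − 29ab − 10b² + 39ac + 21a² − 72c²)(b + 9a − 6c)    [combine like terms]
= 58b²c + 522abc − 348bc² − 29ab² − 261a²b + 174abc − 10b³ − 90ab² + 60b²c + 39abc + 351a²c − 234ac² + 21a²b + 189a³ − 126a²c − 72bc² − 648ac² + 432c³    [distributive law]
= 118b²c + 735abc − 420bc² − 119ab² − 240a²b − 10b³ + 225a²c − 882ac² + 189a³ + 432c³    [combine like terms]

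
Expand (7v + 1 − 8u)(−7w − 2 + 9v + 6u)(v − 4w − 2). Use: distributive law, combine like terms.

(7v + 1 − 8u)(−7w − 2 + 9v + 6u)(v − 4w − 2)
= (−49vw − 14v + 63v² + 42uv − 7w − 2 + 9v + 6u + 56uw + 16u − 72uv − 48u²)(v − 4w − 2)    [distributive law]
= (−49vw − 5v + 63v² − 30uv − 7w − 2 + 22u + 56uw − 48u²)(v − 4w − 2)    [combine like terms]
= −49v²w + 196vw² + 98vw − 5v² + 20vw + 10v + 63v³ − 252v²w − 126v² − 30uv² + 120uvw + 60uv − 7vw + 28w² + 14w − 2v + 8w + 4 + 22uv − 88uw − 44u + 56uvw − 224uw² − 112uw − 48u²v + 192u²w + 96u²    [distributive law]
= −301v²w + 196vw² + 111vw − 131v² + 8v + 63v³ − 30uv² + 176uvw + 82uv + 28w² + 22w + 4 − 200uw − 44u − 224uw² − 48u²v + 192u²w + 96u²    [combine like terms]

−301v²w + 196vw² + 111vw − 131v² + 8v + 63v³ − 30uv² + 176uvw + 82uv + 28w² + 22w + 4 − 200uw − 44u − 224uw² − 48u²v + 192u²w + 96u²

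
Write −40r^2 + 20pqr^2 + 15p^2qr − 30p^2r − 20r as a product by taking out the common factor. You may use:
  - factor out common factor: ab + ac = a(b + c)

5r(−8r + 4pqr + 3p^2q − 6p^2 − 4)

−40r^2 + 20pqr^2 + 15p^2qr − 30p^2r − 20r
= 5(−8r^2 + 4pqr^2 + 3p^2qr − 6p^2r − 4r)    [factor out 5]
= 5r(−8r + 4pqr + 3p^2q − 6p^2 − 4)    [factor out r]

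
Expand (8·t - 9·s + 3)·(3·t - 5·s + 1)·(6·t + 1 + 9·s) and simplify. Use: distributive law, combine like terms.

(8·t - 9·s + 3)·(3·t - 5·s + 1)·(6·t + 1 + 9·s)
= (24·t^2 - 40·s·t + 8·t - 27·s·t + 45·s^2 - 9·s + 9·t - 15·s + 3)·(6·t + 1 + 9·s)    [distributive law]
= (24·t^2 - 67·s·t + 17·t + 45·s^2 - 24·s + 3)·(6·t + 1 + 9·s)    [combine like terms]
= 144·t^3 + 24·t^2 + 216·s·t^2 - 402·s·t^2 - 67·s·t - 603·s^2·t + 102·t^2 + 17·t + 153·s·t + 270·s^2·t + 45·s^2 + 405·s^3 - 144·s·t - 24·s - 216·s^2 + 18·t + 3 + 27·s    [distributive law]
= 144·t^3 + 126·t^2 - 186·s·t^2 - 58·s·t - 333·s^2·t + 35·t - 171·s^2 + 405·s^3 + 3·s + 3    [combine like terms]

144·t^3 + 126·t^2 - 186·s·t^2 - 58·s·t - 333·s^2·t + 35·t - 171·s^2 + 405·s^3 + 3·s + 3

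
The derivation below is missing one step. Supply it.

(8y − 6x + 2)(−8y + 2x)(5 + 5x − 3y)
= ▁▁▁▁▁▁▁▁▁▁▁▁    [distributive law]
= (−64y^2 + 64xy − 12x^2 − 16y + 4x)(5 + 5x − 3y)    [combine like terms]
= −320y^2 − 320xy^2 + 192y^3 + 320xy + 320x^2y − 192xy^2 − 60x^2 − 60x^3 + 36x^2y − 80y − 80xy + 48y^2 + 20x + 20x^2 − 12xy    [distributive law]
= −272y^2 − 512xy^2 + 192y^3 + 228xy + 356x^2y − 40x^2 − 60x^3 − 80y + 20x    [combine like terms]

Applying distributive law to the line above:

(−64y^2 + 16xy + 48xy − 12x^2 − 16y + 4x)(5 + 5x − 3y)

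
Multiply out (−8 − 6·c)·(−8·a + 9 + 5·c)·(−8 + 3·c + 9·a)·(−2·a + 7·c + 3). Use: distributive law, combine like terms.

4048·a^2 − 12306·a·c − 4632·a + 7404·a^2·c − 7560·a·c^2 − 1152·a^3 + 5640·c + 1728 + 3626·c^2 − 564·c^3 + 3276·a^2·c^2 − 702·a·c^3 − 864·a^3·c − 630·c^4

(−8 − 6·c)·(−8·a + 9 + 5·c)·(−8 + 3·c + 9·a)·(−2·a + 7·c + 3)
= (64·a − 72 − 40·c + 48·a·c − 54·c − 30·c^2)·(−8 + 3·c + 9·a)·(−2·a + 7·c + 3)    [distributive law]
= (64·a − 72 − 94·c + 48·a·c − 30·c^2)·(−8 + 3·c + 9·a)·(−2·a + 7·c + 3)    [combine like terms]
= (−512·a + 192·a·c + 576·a^2 + 576 − 216·c − 648·a + 752·c − 282·c^2 − 846·a·c − 384·a·c + 144·a·c^2 + 432·a^2·c + 240·c^2 − 90·c^3 − 270·a·c^2)·(−2·a + 7·c + 3)    [distributive law]
= (−1160·a − 1038·a·c + 576·a^2 + 576 + 536·c − 42·c^2 − 126·a·c^2 + 432·a^2·c − 90·c^3)·(−2·a + 7·c + 3)    [combine like terms]
= 2320·a^2 − 8120·a·c − 3480·a + 2076·a^2·c − 7266·a·c^2 − 3114·a·c − 1152·a^3 + 4032·a^2·c + 1728·a^2 − 1152·a + 4032·c + 1728 − 1072·a·c + 3752·c^2 + 1608·c + 84·a·c^2 − 294·c^3 − 126·c^2 + 252·a^2·c^2 − 882·a·c^3 − 378·a·c^2 − 864·a^3·c + 3024·a^2·c^2 + 1296·a^2·c + 180·a·c^3 − 630·c^4 − 270·c^3    [distributive law]
= 4048·a^2 − 12306·a·c − 4632·a + 7404·a^2·c − 7560·a·c^2 − 1152·a^3 + 5640·c + 1728 + 3626·c^2 − 564·c^3 + 3276·a^2·c^2 − 702·a·c^3 − 864·a^3·c − 630·c^4    [combine like terms]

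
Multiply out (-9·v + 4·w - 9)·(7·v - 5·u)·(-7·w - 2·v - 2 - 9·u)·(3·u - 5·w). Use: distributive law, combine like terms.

(-9·v + 4·w - 9)·(7·v - 5·u)·(-7·w - 2·v - 2 - 9·u)·(3·u - 5·w)
= (-63·v^2 + 45·u·v + 28·v·w - 20·u·w - 63·v + 45·u)·(-7·w - 2·v - 2 - 9·u)·(3·u - 5·w)    [distributive law]
= (441·v^2·w + 126·v^3 + 126·v^2 + 567·u·v^2 - 315·u·v·w - 90·u·v^2 - 90·u·v - 405·u^2·v - 196·v·w^2 - 56·v^2·w - 56·v·w - 252·u·v·w + 140·u·w^2 + 40·u·v·w + 40·u·w + 180·u^2·w + 441·v·w + 126·v^2 + 126·v + 567·u·v - 315·u·w - 90·u·v - 90·u - 405·u^2)·(3·u - 5·w)    [distributive law]
= (385·v^2·w + 126·v^3 + 252·v^2 + 477·u·v^2 - 527·u·v·w + 387·u·v - 405·u^2·v - 196·v·w^2 + 385·v·w + 140·u·w^2 - 275·u·w + 180·u^2·w + 126·v - 90·u - 405·u^2)·(3·u - 5·w)    [combine like terms]
= 1155·u·v^2·w - 1925·v^2·w^2 + 378·u·v^3 - 630·v^3·w + 756·u·v^2 - 1260·v^2·w + 1431·u^2·v^2 - 2385·u·v^2·w - 1581·u^2·v·w + 2635·u·v·w^2 + 1161·u^2·v - 1935·u·v·w - 1215·u^3·v + 2025·u^2·v·w - 588·u·v·w^2 + 980·v·w^3 + 1155·u·v·w - 1925·v·w^2 + 420·u^2·w^2 - 700·u·w^3 - 825·u^2·w + 1375·u·w^2 + 540·u^3·w - 900·u^2·w^2 + 378·u·v - 630·v·w - 270·u^2 + 450·u·w - 1215·u^3 + 2025·u^2·w    [distributive law]
= -1230·u·v^2·w - 1925·v^2·w^2 + 378·u·v^3 - 630·v^3·w + 756·u·v^2 - 1260·v^2·w + 1431·u^2·v^2 + 444·u^2·v·w + 2047·u·v·w^2 + 1161·u^2·v - 780·u·v·w - 1215·u^3·v + 980·v·w^3 - 1925·v·w^2 - 480·u^2·w^2 - 700·u·w^3 + 1200·u^2·w + 1375·u·w^2 + 540·u^3·w + 378·u·v - 630·v·w - 270·u^2 + 450·u·w - 1215·u^3    [combine like terms]

-1230·u·v^2·w - 1925·v^2·w^2 + 378·u·v^3 - 630·v^3·w + 756·u·v^2 - 1260·v^2·w + 1431·u^2·v^2 + 444·u^2·v·w + 2047·u·v·w^2 + 1161·u^2·v - 780·u·v·w - 1215·u^3·v + 980·v·w^3 - 1925·v·w^2 - 480·u^2·w^2 - 700·u·w^3 + 1200·u^2·w + 1375·u·w^2 + 540·u^3·w + 378·u·v - 630·v·w - 270·u^2 + 450·u·w - 1215·u^3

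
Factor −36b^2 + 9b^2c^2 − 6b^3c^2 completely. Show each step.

3b^2(−12 + 3c^2 − 2bc^2)

−36b^2 + 9b^2c^2 − 6b^3c^2
= 3(−12b^2 + 3b^2c^2 − 2b^3c^2)    [factor out 3]
= 3b^2(−12 + 3c^2 − 2bc^2)    [factor out b^2]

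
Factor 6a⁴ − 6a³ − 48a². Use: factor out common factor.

6a⁴ − 6a³ − 48a²
= 6(a⁴ − a³ − 8a²)    [factor out 6]
= 6a²(a² − a − 8)    [factor out a²]

6a²(a² − a − 8)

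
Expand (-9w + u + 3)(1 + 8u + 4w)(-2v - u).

-6vw - 3uw + 136uvw + 68u^2w + 72vw^2 + 36uw^2 - 50uv - 25u^2 - 16u^2v - 8u^3 - 6v - 3u

(-9w + u + 3)(1 + 8u + 4w)(-2v - u)
= (-9w - 72uw - 36w^2 + u + 8u^2 + 4uw + 3 + 24u + 12w)(-2v - u)    [distributive law]
= (3w - 68uw - 36w^2 + 25u + 8u^2 + 3)(-2v - u)    [combine like terms]
= -6vw - 3uw + 136uvw + 68u^2w + 72vw^2 + 36uw^2 - 50uv - 25u^2 - 16u^2v - 8u^3 - 6v - 3u    [distributive law]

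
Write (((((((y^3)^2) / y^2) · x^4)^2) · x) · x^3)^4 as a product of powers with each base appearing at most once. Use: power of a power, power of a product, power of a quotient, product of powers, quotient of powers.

x^48·y^32

(((((((y^3)^2) / y^2) · x^4)^2) · x) · x^3)^4
= (((((((y^3)^2) / y^2) · x^4)^2) · x)^4) · ((x^3)^4)    [power of a product]
= (((((((y^3)^2) / y^2) · x^4)^2)^4) · (x^4)) · ((x^3)^4)    [power of a product]
= ((((((y^3)^2) / y^2) · x^4)^8) · (x^4)) · ((x^3)^4)    [power of a power]
= ((((((y^3)^2) / y^2)^8) · ((x^4)^8)) · (x^4)) · ((x^3)^4)    [power of a product]
= ((((((y^3)^2)^8) / ((y^2)^8)) · ((x^4)^8)) · (x^4)) · ((x^3)^4)    [power of a quotient]
= (((((y^3)^16) / ((y^2)^8)) · ((x^4)^8)) · (x^4)) · ((x^3)^4)    [power of a power]
= (((y^48 / ((y^2)^8)) · ((x^4)^8)) · (x^4)) · ((x^3)^4)    [power of a power]
= (((y^48 / y^16) · ((x^4)^8)) · (x^4)) · ((x^3)^4)    [power of a power]
= ((y^32 · ((x^4)^8)) · (x^4)) · ((x^3)^4)    [quotient of powers]
= ((y^32 · x^32) · (x^4)) · ((x^3)^4)    [power of a power]
= ((y^32 · x^32) · x^4) · x^12    [power of a power]
= x^48·y^32    [product of powers]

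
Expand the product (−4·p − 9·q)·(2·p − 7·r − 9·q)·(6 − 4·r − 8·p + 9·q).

−48·p^2 − 192·p^2·r + 64·p^3 − 216·p^2·q + 168·p·r − 112·p·r^2 − 324·p·q·r + 108·p·q − 486·p·q^2 + 378·q·r − 252·q·r^2 + 243·q^2·r + 486·q^2 + 729·q^3

(−4·p − 9·q)·(2·p − 7·r − 9·q)·(6 − 4·r − 8·p + 9·q)
= (−8·p^2 + 28·p·r + 36·p·q − 18·p·q + 63·q·r + 81·q^2)·(6 − 4·r − 8·p + 9·q)    [distributive law]
= (−8·p^2 + 28·p·r + 18·p·q + 63·q·r + 81·q^2)·(6 − 4·r − 8·p + 9·q)    [combine like terms]
= −48·p^2 + 32·p^2·r + 64·p^3 − 72·p^2·q + 168·p·r − 112·p·r^2 − 224·p^2·r + 252·p·q·r + 108·p·q − 72·p·q·r − 144·p^2·q + 162·p·q^2 + 378·q·r − 252·q·r^2 − 504·p·q·r + 567·q^2·r + 486·q^2 − 324·q^2·r − 648·p·q^2 + 729·q^3    [distributive law]
= −48·p^2 − 192·p^2·r + 64·p^3 − 216·p^2·q + 168·p·r − 112·p·r^2 − 324·p·q·r + 108·p·q − 486·p·q^2 + 378·q·r − 252·q·r^2 + 243·q^2·r + 486·q^2 + 729·q^3    [combine like terms]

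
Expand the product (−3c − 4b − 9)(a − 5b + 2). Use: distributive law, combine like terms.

−3ac + 15bc − 6c − 4ab + 20b² + 37b − 9a − 18

(−3c − 4b − 9)(a − 5b + 2)
= −3ac + 15bc − 6c − 4ab + 20b² − 8b − 9a + 45b − 18    [distributive law]
= −3ac + 15bc − 6c − 4ab + 20b² + 37b − 9a − 18    [combine like terms]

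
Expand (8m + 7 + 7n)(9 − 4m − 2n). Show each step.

(8m + 7 + 7n)(9 − 4m − 2n)
= 72m − 32m^2 − 16mn + 63 − 28m − 14n + 63n − 28mn − 14n^2    [distributive law]
= 44m − 32m^2 − 44mn + 63 + 49n − 14n^2    [combine like terms]

44m − 32m^2 − 44mn + 63 + 49n − 14n^2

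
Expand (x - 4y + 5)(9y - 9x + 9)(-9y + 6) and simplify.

-405xy^2 + 594xy + 81x^2y - 54x^2 - 216x + 324y^3 - 297y^2 - 351y + 270

(x - 4y + 5)(9y - 9x + 9)(-9y + 6)
= (9xy - 9x^2 + 9x - 36y^2 + 36xy - 36y + 45y - 45x + 45)(-9y + 6)    [distributive law]
= (45xy - 9x^2 - 36x - 36y^2 + 9y + 45)(-9y + 6)    [combine like terms]
= -405xy^2 + 270xy + 81x^2y - 54x^2 + 324xy - 216x + 324y^3 - 216y^2 - 81y^2 + 54y - 405y + 270    [distributive law]
= -405xy^2 + 594xy + 81x^2y - 54x^2 - 216x + 324y^3 - 297y^2 - 351y + 270    [combine like terms]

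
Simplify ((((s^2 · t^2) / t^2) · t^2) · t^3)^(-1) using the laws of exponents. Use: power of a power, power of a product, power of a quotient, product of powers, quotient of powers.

s^(-2)t^(-5)

((((s^2 · t^2) / t^2) · t^2) · t^3)^(-1)
= ((((s^2 · t^2) / t^2) · t^2)^(-1)) · ((t^3)^(-1))    [power of a product]
= ((((s^2 · t^2) / t^2)^(-1)) · ((t^2)^(-1))) · ((t^3)^(-1))    [power of a product]
= ((((s^2 · t^2)^(-1)) / ((t^2)^(-1))) · ((t^2)^(-1))) · ((t^3)^(-1))    [power of a quotient]
= (((((s^2)^(-1)) · ((t^2)^(-1))) / ((t^2)^(-1))) · ((t^2)^(-1))) · ((t^3)^(-1))    [power of a product]
= (((s^(-2) · ((t^2)^(-1))) / ((t^2)^(-1))) · ((t^2)^(-1))) · ((t^3)^(-1))    [power of a power]
= (((s^(-2) · t^(-2)) / ((t^2)^(-1))) · ((t^2)^(-1))) · ((t^3)^(-1))    [power of a power]
= (((s^(-2) · t^(-2)) / t^(-2)) · ((t^2)^(-1))) · ((t^3)^(-1))    [power of a power]
= (((s^(-2) · t^(-2)) / t^(-2)) · t^(-2)) · ((t^3)^(-1))    [power of a power]
= (((s^(-2) · t^(-2)) / t^(-2)) · t^(-2)) · t^(-3)    [power of a power]
= s^(-2)t^(-5)    [quotient of powers; product of powers]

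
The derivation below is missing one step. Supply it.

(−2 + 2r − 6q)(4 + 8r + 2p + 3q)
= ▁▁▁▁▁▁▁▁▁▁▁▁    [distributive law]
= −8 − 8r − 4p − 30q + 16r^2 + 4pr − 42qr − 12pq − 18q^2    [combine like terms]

By distributive law:

−8 − 16r − 4p − 6q + 8r + 16r^2 + 4pr + 6qr − 24q − 48qr − 12pq − 18q^2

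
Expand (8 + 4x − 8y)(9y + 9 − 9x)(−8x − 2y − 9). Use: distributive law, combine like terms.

(8 + 4x − 8y)(9y + 9 − 9x)(−8x − 2y − 9)
= (72y + 72 − 72x + 36xy + 36x − 36x^2 − 72y^2 − 72y + 72xy)(−8x − 2y − 9)    [distributive law]
= (72 − 36x + 108xy − 36x^2 − 72y^2)(−8x − 2y − 9)    [combine like terms]
= −576x − 144y − 648 + 288x^2 + 72xy + 324x − 864x^2y − 216xy^2 − 972xy + 288x^3 + 72x^2y + 324x^2 + 576xy^2 + 144y^3 + 648y^2    [distributive law]
= −252x − 144y − 648 + 612x^2 − 900xy − 792x^2y + 360xy^2 + 288x^3 + 144y^3 + 648y^2    [combine like terms]

−252x − 144y − 648 + 612x^2 − 900xy − 792x^2y + 360xy^2 + 288x^3 + 144y^3 + 648y^2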